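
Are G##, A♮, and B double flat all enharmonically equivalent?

G## is pitch class 9; A is pitch class 9; Bbb is pitch class 9.
All spellings map to pitch class 9, so they are enharmonically equivalent.

Yes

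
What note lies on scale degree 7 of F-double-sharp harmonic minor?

E##

The F## harmonic minor scale runs F## G## A# B# C## D# E##.
Degree 7 is E##.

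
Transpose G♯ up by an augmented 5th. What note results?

A fifth above G lands on the letter D.
An augmented fifth spans 8 semitones, so G# moves to pitch class 4. On the letter D that is D##.

D##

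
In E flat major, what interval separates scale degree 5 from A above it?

Scale degree 5 of Eb major is Bb.
Bb up to A: letters B→A make it a seventh; 11 semitones makes it major.

major seventh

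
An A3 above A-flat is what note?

C#

A up a major third is C#, so the target letter is C.
From Ab, an augmented third is 5 semitones up: C#.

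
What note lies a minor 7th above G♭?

Fb

G up a major seventh is F#, so the target letter is F.
From Gb, a minor seventh is 10 semitones up: Fb.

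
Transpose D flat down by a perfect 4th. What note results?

Ab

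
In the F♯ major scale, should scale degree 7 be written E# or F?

E#

Each scale degree takes a distinct letter name. Degree 7 of a scale on F must use the letter E.
E# and F are enharmonically the same pitch, but only E# uses the letter E, so it is the correct spelling here.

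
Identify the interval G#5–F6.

The letter names run G→F, a span of 6 letter steps, so the interval is some kind of seventh.
G# to F is 9 semitones. A major seventh is 11, so 9 makes it diminished.

diminished seventh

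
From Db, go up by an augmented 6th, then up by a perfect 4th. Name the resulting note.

An augmented sixth up from Db is B (letter B, 10 semitones up).
A perfect fourth up from B is E (letter E, 5 semitones up).

E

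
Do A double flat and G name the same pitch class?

Yes

Abb is pitch class 7; G is pitch class 7.
All spellings map to pitch class 7, so they are enharmonically equivalent.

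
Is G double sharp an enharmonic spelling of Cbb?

Two spellings are enharmonically equivalent only if they share a pitch class.
Here G## → 9, Cbb → 10; 9 ≠ 10, so they are not.

No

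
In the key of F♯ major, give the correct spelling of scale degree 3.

The F# major scale runs F# G# A# B C# D# E#.
Degree 3 is A#.

A#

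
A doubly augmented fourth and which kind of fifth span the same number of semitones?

perfect

A doubly augmented fourth spans 7 semitones.
A fifth spanning 7 semitones is perfect (the perfect fifth is 7).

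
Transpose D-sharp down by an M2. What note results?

C#

A second below D lands on the letter C.
A major second spans 2 semitones, so D# moves to pitch class 1. On the letter C that is C#.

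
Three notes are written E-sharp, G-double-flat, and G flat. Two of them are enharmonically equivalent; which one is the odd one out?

Gb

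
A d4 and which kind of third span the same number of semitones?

major

A diminished fourth spans 4 semitones.
A third spanning 4 semitones is major (the major third is 4).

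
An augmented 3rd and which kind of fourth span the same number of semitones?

perfect

An augmented third spans 5 semitones.
A fourth spanning 5 semitones is perfect (the perfect fourth is 5).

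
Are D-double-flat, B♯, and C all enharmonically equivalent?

Dbb is pitch class 0; B# is pitch class 0; C is pitch class 0.
All spellings map to pitch class 0, so they are enharmonically equivalent.

Yes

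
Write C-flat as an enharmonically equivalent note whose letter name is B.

Cb is pitch class 11. The letter B alone is pitch class 11.
Pitch class 11 on B needs no accidental: B.

B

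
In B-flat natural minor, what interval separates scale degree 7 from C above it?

major third

Scale degree 7 of Bb natural minor is Ab.
Ab up to C: letters A→C make it a third; 4 semitones makes it major.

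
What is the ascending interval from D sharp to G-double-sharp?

The letter names run D→G, a span of 3 letter steps, so the interval is some kind of fourth.
D# to G## is 6 semitones. A perfect fourth is 5, so 6 makes it augmented.

augmented fourth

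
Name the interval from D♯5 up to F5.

diminished third

Counting letters D–E–F gives a third.
D#→F = 2 semitones, 2 narrower than the major third (4), so diminished.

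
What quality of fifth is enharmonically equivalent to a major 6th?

doubly augmented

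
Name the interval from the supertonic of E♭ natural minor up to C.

perfect fifth

The supertonic of Eb natural minor is F.
F up to C: letters F→C make it a fifth; 7 semitones makes it perfect.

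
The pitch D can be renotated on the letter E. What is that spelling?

Plain E sits 2 semitones above D, so on the letter E the same pitch needs a double flat: Ebb.

Ebb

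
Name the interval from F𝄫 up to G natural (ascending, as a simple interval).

Counting letters F–G gives a second.
Fbb→G = 4 semitones, 2 wider than the major second (2), so doubly augmented.

doubly augmented second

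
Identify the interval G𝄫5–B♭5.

augmented third

Counting letters G–A–B gives a third.
Gbb→Bb = 5 semitones, 1 wider than the major third (4), so augmented.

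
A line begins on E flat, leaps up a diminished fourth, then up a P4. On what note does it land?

Dbb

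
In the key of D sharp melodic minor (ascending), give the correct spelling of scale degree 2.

E#

The D# melodic minor (ascending) scale runs D# E# F# G# A# B# C##.
Degree 2 is E#.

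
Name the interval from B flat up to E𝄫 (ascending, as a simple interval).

Counting letters B–C–D–E gives a fourth.
Bb→Ebb = 4 semitones, 1 narrower than the perfect fourth (5), so diminished.

diminished fourth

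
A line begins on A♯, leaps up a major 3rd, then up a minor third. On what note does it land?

E#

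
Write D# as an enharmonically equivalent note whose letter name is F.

Fbb

Plain F sits 2 semitones above D#, so on the letter F the same pitch needs a double flat: Fbb.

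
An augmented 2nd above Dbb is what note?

A second above D lands on the letter E.
An augmented second spans 3 semitones, so Dbb moves to pitch class 3. On the letter E that is Eb.

Eb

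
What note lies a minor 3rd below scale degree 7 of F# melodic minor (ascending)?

Scale degree 7 of F# melodic minor (ascending) is E#.
A minor third (3 semitones) below E# lands on the letter C, giving C##.

C##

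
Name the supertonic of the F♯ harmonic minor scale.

G#

Degree 2 takes the letter 1 step above F, which is G.
In harmonic minor, degree 2 sits 2 semitones above the tonic. F# + 2 semitones is pitch class 8, spelled on G as G#.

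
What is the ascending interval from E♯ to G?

The letter names run E→G, a span of 2 letter steps, so the interval is some kind of third.
E# to G is 2 semitones. A major third is 4, so 2 makes it diminished.

diminished third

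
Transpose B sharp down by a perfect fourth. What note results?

A fourth below B lands on the letter F.
A perfect fourth spans 5 semitones, so B# moves to pitch class 7. On the letter F that is F##.

F##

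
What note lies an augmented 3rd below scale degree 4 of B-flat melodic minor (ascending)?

Cbb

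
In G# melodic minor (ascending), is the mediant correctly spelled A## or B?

Each scale degree takes a distinct letter name. Degree 3 of a scale on G must use the letter B.
B and A## are enharmonically the same pitch, but only B uses the letter B, so it is the correct spelling here.

B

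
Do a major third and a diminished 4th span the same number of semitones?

Yes

A major third spans 4 semitones; a diminished fourth spans 4.
They are enharmonically equivalent.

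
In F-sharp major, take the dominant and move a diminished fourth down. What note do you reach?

The dominant of F# major is C#.
A diminished fourth (4 semitones) below C# lands on the letter G, giving G##.

G##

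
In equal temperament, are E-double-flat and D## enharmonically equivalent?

No

Ebb is pitch class 2; D## is pitch class 4.
The pitch classes differ (2 vs. 4), so they are not enharmonic equivalents.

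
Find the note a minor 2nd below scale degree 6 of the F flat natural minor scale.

Scale degree 6 of Fb natural minor is Dbb.
A minor second (1 semitone) below Dbb lands on the letter C, giving Cb.

Cb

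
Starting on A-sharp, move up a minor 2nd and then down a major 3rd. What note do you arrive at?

G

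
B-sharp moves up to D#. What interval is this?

The letter names run B→D, a span of 2 letter steps, so the interval is some kind of third.
B# to D# is 3 semitones. A major third is 4, so 3 makes it minor.

minor third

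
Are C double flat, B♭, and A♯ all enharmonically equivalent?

Yes

Cbb is pitch class 10; Bb is pitch class 10; A# is pitch class 10.
All spellings map to pitch class 10, so they are enharmonically equivalent.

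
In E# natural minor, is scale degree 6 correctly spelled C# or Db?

Each scale degree takes a distinct letter name. Degree 6 of a scale on E must use the letter C.
C# and Db are enharmonically the same pitch, but only C# uses the letter C, so it is the correct spelling here.

C#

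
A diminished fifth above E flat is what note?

Bbb

E up a perfect fifth is B, so the target letter is B.
From Eb, a diminished fifth is 6 semitones up: Bbb.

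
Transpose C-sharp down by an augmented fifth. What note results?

A fifth below C lands on the letter F.
An augmented fifth spans 8 semitones, so C# moves to pitch class 5. On the letter F that is F.

F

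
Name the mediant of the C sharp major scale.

E#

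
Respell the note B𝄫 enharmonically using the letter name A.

Plain A sits at the same pitch as Bbb, so on the letter A the same pitch needs a natural: A.

A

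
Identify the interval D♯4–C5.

diminished seventh

Counting letters D–E–F–G–A–B–C gives a seventh.
D#→C = 9 semitones, 2 narrower than the major seventh (11), so diminished.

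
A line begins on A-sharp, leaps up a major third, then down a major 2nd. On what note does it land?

A major third up from A# is C## (letter C, 4 semitones up).
A major second down from C## is B# (letter B, 2 semitones down).

B#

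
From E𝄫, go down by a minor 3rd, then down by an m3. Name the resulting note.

Ab

A minor third down from Ebb is Cb (letter C, 3 semitones down).
A minor third down from Cb is Ab (letter A, 3 semitones down).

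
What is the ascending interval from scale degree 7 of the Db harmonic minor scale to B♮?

major seventh

Scale degree 7 of Db harmonic minor is C.
C up to B: letters C→B make it a seventh; 11 semitones makes it major.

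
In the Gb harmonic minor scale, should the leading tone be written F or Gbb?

F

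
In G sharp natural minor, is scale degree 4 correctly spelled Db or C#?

Each scale degree takes a distinct letter name. Degree 4 of a scale on G must use the letter C.
C# and Db are enharmonically the same pitch, but only C# uses the letter C, so it is the correct spelling here.

C#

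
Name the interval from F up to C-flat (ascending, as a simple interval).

diminished fifth

Counting letters F–G–A–B–C gives a fifth.
F→Cb = 6 semitones, 1 narrower than the perfect fifth (7), so diminished.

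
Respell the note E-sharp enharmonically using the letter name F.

F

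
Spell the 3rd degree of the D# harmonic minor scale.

The D# harmonic minor scale runs D# E# F# G# A# B C##.
Degree 3 is F#.

F#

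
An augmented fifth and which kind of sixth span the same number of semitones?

minor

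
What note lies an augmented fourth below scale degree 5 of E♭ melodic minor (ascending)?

Scale degree 5 of Eb melodic minor (ascending) is Bb.
An augmented fourth (6 semitones) below Bb lands on the letter F, giving Fb.

Fb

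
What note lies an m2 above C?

Db

A second above C lands on the letter D.
A minor second spans 1 semitone, so C moves to pitch class 1. On the letter D that is Db.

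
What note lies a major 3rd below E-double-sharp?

C##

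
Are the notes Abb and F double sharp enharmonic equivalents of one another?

Abb is pitch class 7; F## is pitch class 7.
All spellings map to pitch class 7, so they are enharmonically equivalent.

Yes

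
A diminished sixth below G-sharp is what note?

B##

A sixth below G lands on the letter B.
A diminished sixth spans 7 semitones, so G# moves to pitch class 1. On the letter B that is B##.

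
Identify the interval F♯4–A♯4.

major third

The letter names run F→A, a span of 2 letter steps, so the interval is some kind of third.
F# to A# is 4 semitones. A major third is 4, so 4 makes it major.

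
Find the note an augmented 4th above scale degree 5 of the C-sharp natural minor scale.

C##

Scale degree 5 of C# natural minor is G#.
An augmented fourth (6 semitones) above G# lands on the letter C, giving C##.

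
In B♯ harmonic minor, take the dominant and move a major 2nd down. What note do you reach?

E#

The dominant of B# harmonic minor is F##.
A major second (2 semitones) below F## lands on the letter E, giving E#.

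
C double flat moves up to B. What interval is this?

The letter names run C→B, a span of 6 letter steps, so the interval is some kind of seventh.
Cbb to B is 13 semitones. A major seventh is 11, so 13 makes it doubly augmented.

doubly augmented seventh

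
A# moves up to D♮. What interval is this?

diminished fourth

Counting letters A–B–C–D gives a fourth.
A#→D = 4 semitones, 1 narrower than the perfect fourth (5), so diminished.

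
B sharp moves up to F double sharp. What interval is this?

Counting letters B–C–D–E–F gives a fifth.
B#→F## = 7 semitones, exactly the perfect fifth.

perfect fifth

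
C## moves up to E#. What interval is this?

minor third

The letter names run C→E, a span of 2 letter steps, so the interval is some kind of third.
C## to E# is 3 semitones. A major third is 4, so 3 makes it minor.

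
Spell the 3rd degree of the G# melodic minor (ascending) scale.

Degree 3 takes the letter 2 steps above G, which is B.
In melodic minor (ascending), degree 3 sits 3 semitones above the tonic. G# + 3 semitones is pitch class 11, spelled on B as B.

B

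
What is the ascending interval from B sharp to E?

diminished fourth

Counting letters B–C–D–E gives a fourth.
B#→E = 4 semitones, 1 narrower than the perfect fourth (5), so diminished.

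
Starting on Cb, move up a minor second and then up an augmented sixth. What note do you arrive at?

Bb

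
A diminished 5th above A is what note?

A up a perfect fifth is E, so the target letter is E.
From A, a diminished fifth is 6 semitones up: Eb.

Eb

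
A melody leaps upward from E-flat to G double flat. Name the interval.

diminished third

The letter names run E→G, a span of 2 letter steps, so the interval is some kind of third.
Eb to Gbb is 2 semitones. A major third is 4, so 2 makes it diminished.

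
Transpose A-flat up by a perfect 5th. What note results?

Eb

A fifth above A lands on the letter E.
A perfect fifth spans 7 semitones, so Ab moves to pitch class 3. On the letter E that is Eb.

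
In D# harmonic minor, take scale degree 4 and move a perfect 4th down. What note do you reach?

D#

Scale degree 4 of D# harmonic minor is G#.
A perfect fourth (5 semitones) below G# lands on the letter D, giving D#.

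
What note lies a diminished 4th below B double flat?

F

A fourth below B lands on the letter F.
A diminished fourth spans 4 semitones, so Bbb moves to pitch class 5. On the letter F that is F.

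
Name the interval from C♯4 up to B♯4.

major seventh

Counting letters C–D–E–F–G–A–B gives a seventh.
C#→B# = 11 semitones, exactly the major seventh.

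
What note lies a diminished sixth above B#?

G

A sixth above B lands on the letter G.
A diminished sixth spans 7 semitones, so B# moves to pitch class 7. On the letter G that is G.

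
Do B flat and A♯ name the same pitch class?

Yes

Bb = pitch class 10 and A# = pitch class 10 — the same pitch class, so they are enharmonic equivalents.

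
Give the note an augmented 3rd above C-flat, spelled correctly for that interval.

A third above C lands on the letter E.
An augmented third spans 5 semitones, so Cb moves to pitch class 4. On the letter E that is E.

E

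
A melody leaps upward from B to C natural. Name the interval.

The letter names run B→C, a span of 1 letter step, so the interval is some kind of second.
B to C is 1 semitone. A major second is 2, so 1 makes it minor.

minor second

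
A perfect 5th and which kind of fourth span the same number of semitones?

doubly augmented

A perfect fifth spans 7 semitones.
A fourth spanning 7 semitones is doubly augmented (the perfect fourth is 5).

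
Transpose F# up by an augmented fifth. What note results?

A fifth above F lands on the letter C.
An augmented fifth spans 8 semitones, so F# moves to pitch class 2. On the letter C that is C##.

C##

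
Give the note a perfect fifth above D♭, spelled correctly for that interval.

Ab

D up a perfect fifth is A, so the target letter is A.
From Db, a perfect fifth is 7 semitones up: Ab.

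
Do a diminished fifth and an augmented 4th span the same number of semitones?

A diminished fifth spans 6 semitones; an augmented fourth spans 6.
They are enharmonically equivalent.

Yes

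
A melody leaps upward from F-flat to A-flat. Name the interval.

The letter names run F→A, a span of 2 letter steps, so the interval is some kind of third.
Fb to Ab is 4 semitones. A major third is 4, so 4 makes it major.

major third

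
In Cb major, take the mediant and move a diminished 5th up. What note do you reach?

The mediant of Cb major is Eb.
A diminished fifth (6 semitones) above Eb lands on the letter B, giving Bbb.

Bbb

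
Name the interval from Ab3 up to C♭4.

The letter names run A→C, a span of 2 letter steps, so the interval is some kind of third.
Ab to Cb is 3 semitones. A major third is 4, so 3 makes it minor.

minor third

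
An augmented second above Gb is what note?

A

A second above G lands on the letter A.
An augmented second spans 3 semitones, so Gb moves to pitch class 9. On the letter A that is A.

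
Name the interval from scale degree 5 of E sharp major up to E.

diminished fourth

Scale degree 5 of E# major is B#.
B# up to E: letters B→E make it a fourth; 4 semitones makes it diminished.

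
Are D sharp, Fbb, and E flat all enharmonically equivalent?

D# = pitch class 3 and Fbb = pitch class 3 and Eb = pitch class 3 — the same pitch class, so they are enharmonic equivalents.

Yes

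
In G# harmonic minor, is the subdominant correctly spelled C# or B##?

Each scale degree takes a distinct letter name. Degree 4 of a scale on G must use the letter C.
C# and B## are enharmonically the same pitch, but only C# uses the letter C, so it is the correct spelling here.

C#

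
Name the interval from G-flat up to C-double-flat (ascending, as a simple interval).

diminished fourth

Counting letters G–A–B–C gives a fourth.
Gb→Cbb = 4 semitones, 1 narrower than the perfect fourth (5), so diminished.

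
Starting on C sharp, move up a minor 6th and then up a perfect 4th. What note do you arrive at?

A minor sixth up from C# is A (letter A, 8 semitones up).
A perfect fourth up from A is D (letter D, 5 semitones up).

D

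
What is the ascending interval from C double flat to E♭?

augmented third

Counting letters C–D–E gives a third.
Cbb→Eb = 5 semitones, 1 wider than the major third (4), so augmented.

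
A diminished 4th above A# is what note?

D

A fourth above A lands on the letter D.
A diminished fourth spans 4 semitones, so A# moves to pitch class 2. On the letter D that is D.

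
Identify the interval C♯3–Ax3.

augmented sixth

The letter names run C→A, a span of 5 letter steps, so the interval is some kind of sixth.
C# to A## is 10 semitones. A major sixth is 9, so 10 makes it augmented.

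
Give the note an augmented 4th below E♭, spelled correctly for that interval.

E down a perfect fourth is B, so the target letter is B.
From Eb, an augmented fourth is 6 semitones down: Bbb.

Bbb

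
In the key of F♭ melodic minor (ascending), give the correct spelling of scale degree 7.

Eb

The Fb melodic minor (ascending) scale runs Fb Gb Abb Bbb Cb Db Eb.
Degree 7 is Eb.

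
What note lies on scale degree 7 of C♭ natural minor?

Bbb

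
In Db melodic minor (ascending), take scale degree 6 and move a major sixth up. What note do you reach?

Scale degree 6 of Db melodic minor (ascending) is Bb.
A major sixth (9 semitones) above Bb lands on the letter G, giving G.

G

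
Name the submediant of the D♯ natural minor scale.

Degree 6 takes the letter 5 steps above D, which is B.
In natural minor, degree 6 sits 8 semitones above the tonic. D# + 8 semitones is pitch class 11, spelled on B as B.

B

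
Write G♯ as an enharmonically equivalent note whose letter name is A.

Plain A sits 1 semitone above G#, so on the letter A the same pitch needs a flat: Ab.

Ab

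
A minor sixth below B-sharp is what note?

B down a major sixth is D, so the target letter is D.
From B#, a minor sixth is 8 semitones down: D##.

D##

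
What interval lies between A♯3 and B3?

minor second

The letter names run A→B, a span of 1 letter step, so the interval is some kind of second.
A# to B is 1 semitone. A major second is 2, so 1 makes it minor.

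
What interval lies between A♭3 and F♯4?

augmented sixth

The letter names run A→F, a span of 5 letter steps, so the interval is some kind of sixth.
Ab to F# is 10 semitones. A major sixth is 9, so 10 makes it augmented.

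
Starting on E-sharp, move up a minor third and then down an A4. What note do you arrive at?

D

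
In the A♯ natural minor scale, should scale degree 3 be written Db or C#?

C#

Each scale degree takes a distinct letter name. Degree 3 of a scale on A must use the letter C.
C# and Db are enharmonically the same pitch, but only C# uses the letter C, so it is the correct spelling here.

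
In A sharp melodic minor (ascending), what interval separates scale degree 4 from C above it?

diminished seventh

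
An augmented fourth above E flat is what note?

E up a perfect fourth is A, so the target letter is A.
From Eb, an augmented fourth is 6 semitones up: A.

A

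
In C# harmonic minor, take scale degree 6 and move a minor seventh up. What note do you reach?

G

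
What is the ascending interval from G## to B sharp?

minor third

The letter names run G→B, a span of 2 letter steps, so the interval is some kind of third.
G## to B# is 3 semitones. A major third is 4, so 3 makes it minor.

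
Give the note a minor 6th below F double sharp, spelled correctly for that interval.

F down a major sixth is Ab, so the target letter is A.
From F##, a minor sixth is 8 semitones down: A##.

A##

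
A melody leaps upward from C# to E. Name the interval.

minor third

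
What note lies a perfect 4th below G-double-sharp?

D##

G down a perfect fourth is D, so the target letter is D.
From G##, a perfect fourth is 5 semitones down: D##.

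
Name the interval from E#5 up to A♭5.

The letter names run E→A, a span of 3 letter steps, so the interval is some kind of fourth.
E# to Ab is 3 semitones. A perfect fourth is 5, so 3 makes it doubly diminished.

doubly diminished fourth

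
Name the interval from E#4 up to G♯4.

minor third

The letter names run E→G, a span of 2 letter steps, so the interval is some kind of third.
E# to G# is 3 semitones. A major third is 4, so 3 makes it minor.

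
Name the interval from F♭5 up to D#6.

doubly augmented sixth

Counting letters F–G–A–B–C–D gives a sixth.
Fb→D# = 11 semitones, 2 wider than the major sixth (9), so doubly augmented.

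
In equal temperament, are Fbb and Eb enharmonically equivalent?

Yes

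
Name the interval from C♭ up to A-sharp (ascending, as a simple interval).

The letter names run C→A, a span of 5 letter steps, so the interval is some kind of sixth.
Cb to A# is 11 semitones. A major sixth is 9, so 11 makes it doubly augmented.

doubly augmented sixth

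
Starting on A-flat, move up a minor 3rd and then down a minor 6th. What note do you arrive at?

A minor third up from Ab is Cb (letter C, 3 semitones up).
A minor sixth down from Cb is Eb (letter E, 8 semitones down).

Eb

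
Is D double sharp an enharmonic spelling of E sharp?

No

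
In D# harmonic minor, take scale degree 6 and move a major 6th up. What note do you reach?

G#

Scale degree 6 of D# harmonic minor is B.
A major sixth (9 semitones) above B lands on the letter G, giving G#.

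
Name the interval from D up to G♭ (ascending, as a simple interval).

diminished fourth

The letter names run D→G, a span of 3 letter steps, so the interval is some kind of fourth.
D to Gb is 4 semitones. A perfect fourth is 5, so 4 makes it diminished.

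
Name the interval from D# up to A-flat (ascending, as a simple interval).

doubly diminished fifth

Counting letters D–E–F–G–A gives a fifth.
D#→Ab = 5 semitones, 2 narrower than the perfect fifth (7), so doubly diminished.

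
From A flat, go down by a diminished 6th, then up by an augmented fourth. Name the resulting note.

A diminished sixth down from Ab is C# (letter C, 7 semitones down).
An augmented fourth up from C# is F## (letter F, 6 semitones up).

F##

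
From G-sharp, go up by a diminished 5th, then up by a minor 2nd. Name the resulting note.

Eb

A diminished fifth up from G# is D (letter D, 6 semitones up).
A minor second up from D is Eb (letter E, 1 semitone up).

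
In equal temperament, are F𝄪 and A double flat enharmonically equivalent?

F## is pitch class 7; Abb is pitch class 7.
All spellings map to pitch class 7, so they are enharmonically equivalent.

Yes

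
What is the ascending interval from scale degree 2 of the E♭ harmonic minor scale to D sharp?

Scale degree 2 of Eb harmonic minor is F.
F up to D#: letters F→D make it a sixth; 10 semitones makes it augmented.

augmented sixth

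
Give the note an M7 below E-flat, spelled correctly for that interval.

A seventh below E lands on the letter F.
A major seventh spans 11 semitones, so Eb moves to pitch class 4. On the letter F that is Fb.

Fb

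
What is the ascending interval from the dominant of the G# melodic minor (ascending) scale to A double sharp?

The dominant of G# melodic minor (ascending) is D#.
D# up to A##: letters D→A make it a fifth; 8 semitones makes it augmented.

augmented fifth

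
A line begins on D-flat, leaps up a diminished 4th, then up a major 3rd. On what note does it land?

Bbb

A diminished fourth up from Db is Gbb (letter G, 4 semitones up).
A major third up from Gbb is Bbb (letter B, 4 semitones up).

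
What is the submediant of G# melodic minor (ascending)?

E#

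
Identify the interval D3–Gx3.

doubly augmented fourth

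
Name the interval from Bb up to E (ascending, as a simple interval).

Counting letters B–C–D–E gives a fourth.
Bb→E = 6 semitones, 1 wider than the perfect fourth (5), so augmented.

augmented fourth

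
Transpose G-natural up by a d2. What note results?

A second above G lands on the letter A.
A diminished second spans 0 semitones, so G moves to pitch class 7. On the letter A that is Abb.

Abb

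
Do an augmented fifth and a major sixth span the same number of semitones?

No

An augmented fifth spans 8 semitones; a major sixth spans 9.
The spans differ, so they are not enharmonic equivalents.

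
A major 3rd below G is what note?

Eb

G down a major third is Eb, so the target letter is E.
From G, a major third is 4 semitones down: Eb.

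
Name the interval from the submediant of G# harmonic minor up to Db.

The submediant of G# harmonic minor is E.
E up to Db: letters E→D make it a seventh; 9 semitones makes it diminished.

diminished seventh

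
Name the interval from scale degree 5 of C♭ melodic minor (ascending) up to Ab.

major second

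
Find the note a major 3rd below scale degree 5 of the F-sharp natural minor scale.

Scale degree 5 of F# natural minor is C#.
A major third (4 semitones) below C# lands on the letter A, giving A.

A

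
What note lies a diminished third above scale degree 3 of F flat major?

Cbb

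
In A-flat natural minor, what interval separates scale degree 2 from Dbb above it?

diminished third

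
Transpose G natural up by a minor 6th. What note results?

A sixth above G lands on the letter E.
A minor sixth spans 8 semitones, so G moves to pitch class 3. On the letter E that is Eb.

Eb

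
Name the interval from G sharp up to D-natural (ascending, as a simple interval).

diminished fifth

The letter names run G→D, a span of 4 letter steps, so the interval is some kind of fifth.
G# to D is 6 semitones. A perfect fifth is 7, so 6 makes it diminished.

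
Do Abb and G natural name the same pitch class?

Yes

Abb = pitch class 7 and G = pitch class 7 — the same pitch class, so they are enharmonic equivalents.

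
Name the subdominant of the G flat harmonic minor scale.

Degree 4 takes the letter 3 steps above G, which is C.
In harmonic minor, degree 4 sits 5 semitones above the tonic. Gb + 5 semitones is pitch class 11, spelled on C as Cb.

Cb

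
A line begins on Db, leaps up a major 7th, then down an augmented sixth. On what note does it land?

Ebb

A major seventh up from Db is C (letter C, 11 semitones up).
An augmented sixth down from C is Ebb (letter E, 10 semitones down).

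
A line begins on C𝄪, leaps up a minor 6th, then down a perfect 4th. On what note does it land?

E#

A minor sixth up from C## is A# (letter A, 8 semitones up).
A perfect fourth down from A# is E# (letter E, 5 semitones down).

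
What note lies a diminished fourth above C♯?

C up a perfect fourth is F, so the target letter is F.
From C#, a diminished fourth is 4 semitones up: F.

F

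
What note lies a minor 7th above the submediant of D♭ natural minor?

Abb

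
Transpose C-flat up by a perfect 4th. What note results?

A fourth above C lands on the letter F.
A perfect fourth spans 5 semitones, so Cb moves to pitch class 4. On the letter F that is Fb.

Fb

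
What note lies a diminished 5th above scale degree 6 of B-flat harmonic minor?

Dbb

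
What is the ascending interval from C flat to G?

augmented fifth

The letter names run C→G, a span of 4 letter steps, so the interval is some kind of fifth.
Cb to G is 8 semitones. A perfect fifth is 7, so 8 makes it augmented.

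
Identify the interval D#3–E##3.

augmented second

The letter names run D→E, a span of 1 letter step, so the interval is some kind of second.
D# to E## is 3 semitones. A major second is 2, so 3 makes it augmented.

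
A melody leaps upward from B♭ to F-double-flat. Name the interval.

Counting letters B–C–D–E–F gives a fifth.
Bb→Fbb = 5 semitones, 2 narrower than the perfect fifth (7), so doubly diminished.

doubly diminished fifth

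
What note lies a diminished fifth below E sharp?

A##

E down a perfect fifth is A, so the target letter is A.
From E#, a diminished fifth is 6 semitones down: A##.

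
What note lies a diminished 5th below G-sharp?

C##

A fifth below G lands on the letter C.
A diminished fifth spans 6 semitones, so G# moves to pitch class 2. On the letter C that is C##.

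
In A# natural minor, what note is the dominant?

Degree 5 takes the letter 4 steps above A, which is E.
In natural minor, degree 5 sits 7 semitones above the tonic. A# + 7 semitones is pitch class 5, spelled on E as E#.

E#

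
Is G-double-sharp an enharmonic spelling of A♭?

No

G## is pitch class 9; Ab is pitch class 8.
The pitch classes differ (9 vs. 8), so they are not enharmonic equivalents.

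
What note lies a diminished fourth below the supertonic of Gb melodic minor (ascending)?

The supertonic of Gb melodic minor (ascending) is Ab.
A diminished fourth (4 semitones) below Ab lands on the letter E, giving E.

E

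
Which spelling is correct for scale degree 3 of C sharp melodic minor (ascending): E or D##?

E

Each scale degree takes a distinct letter name. Degree 3 of a scale on C must use the letter E.
E and D## are enharmonically the same pitch, but only E uses the letter E, so it is the correct spelling here.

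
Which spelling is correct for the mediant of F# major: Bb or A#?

A#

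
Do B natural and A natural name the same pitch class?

B is pitch class 11; A is pitch class 9.
The pitch classes differ (11 vs. 9), so they are not enharmonic equivalents.

No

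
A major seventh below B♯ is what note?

A seventh below B lands on the letter C.
A major seventh spans 11 semitones, so B# moves to pitch class 1. On the letter C that is C#.

C#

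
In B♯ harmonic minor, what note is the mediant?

The B# harmonic minor scale runs B# C## D# E# F## G# A##.
Degree 3 is D#.

D#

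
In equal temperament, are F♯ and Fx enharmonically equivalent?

No

F# is pitch class 6; F## is pitch class 7.
The pitch classes differ (6 vs. 7), so they are not enharmonic equivalents.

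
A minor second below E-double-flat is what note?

E down a major second is D, so the target letter is D.
From Ebb, a minor second is 1 semitone down: Db.

Db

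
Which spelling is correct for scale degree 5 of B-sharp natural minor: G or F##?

Each scale degree takes a distinct letter name. Degree 5 of a scale on B must use the letter F.
F## and G are enharmonically the same pitch, but only F## uses the letter F, so it is the correct spelling here.

F##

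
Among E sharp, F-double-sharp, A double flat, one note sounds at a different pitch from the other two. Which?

E#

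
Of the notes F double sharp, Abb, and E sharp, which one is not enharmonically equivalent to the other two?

In 12-tone equal temperament, enharmonic equivalents share a pitch class. F## is pitch class 7; Abb is pitch class 7; E# is pitch class 5.
F## and Abb share pitch class 7, while E# is pitch class 5.

E#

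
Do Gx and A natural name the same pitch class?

Yes

G## = pitch class 9 and A = pitch class 9 — the same pitch class, so they are enharmonic equivalents.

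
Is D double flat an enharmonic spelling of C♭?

No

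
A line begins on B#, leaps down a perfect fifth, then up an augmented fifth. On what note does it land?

B##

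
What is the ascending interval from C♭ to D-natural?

augmented second

The letter names run C→D, a span of 1 letter step, so the interval is some kind of second.
Cb to D is 3 semitones. A major second is 2, so 3 makes it augmented.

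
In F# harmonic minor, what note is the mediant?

Degree 3 takes the letter 2 steps above F, which is A.
In harmonic minor, degree 3 sits 3 semitones above the tonic. F# + 3 semitones is pitch class 9, spelled on A as A.

A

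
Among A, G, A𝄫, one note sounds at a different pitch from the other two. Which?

In 12-tone equal temperament, enharmonic equivalents share a pitch class. A is pitch class 9; G is pitch class 7; Abb is pitch class 7.
G and Abb share pitch class 7, while A is pitch class 9.

A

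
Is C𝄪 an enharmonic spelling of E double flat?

Yes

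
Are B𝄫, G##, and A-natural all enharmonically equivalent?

Yes

Bbb is pitch class 9; G## is pitch class 9; A is pitch class 9.
All spellings map to pitch class 9, so they are enharmonically equivalent.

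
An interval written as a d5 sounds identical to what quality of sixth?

doubly diminished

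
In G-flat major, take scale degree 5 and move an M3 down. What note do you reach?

Scale degree 5 of Gb major is Db.
A major third (4 semitones) below Db lands on the letter B, giving Bbb.

Bbb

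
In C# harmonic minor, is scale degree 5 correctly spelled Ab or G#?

Each scale degree takes a distinct letter name. Degree 5 of a scale on C must use the letter G.
G# and Ab are enharmonically the same pitch, but only G# uses the letter G, so it is the correct spelling here.

G#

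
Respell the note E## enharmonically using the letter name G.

Gb

Plain G sits 1 semitone above E##, so on the letter G the same pitch needs a flat: Gb.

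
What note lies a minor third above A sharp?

C#

A up a major third is C#, so the target letter is C.
From A#, a minor third is 3 semitones up: C#.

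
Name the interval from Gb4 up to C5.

Counting letters G–A–B–C gives a fourth.
Gb→C = 6 semitones, 1 wider than the perfect fourth (5), so augmented.

augmented fourth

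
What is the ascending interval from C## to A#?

The letter names run C→A, a span of 5 letter steps, so the interval is some kind of sixth.
C## to A# is 8 semitones. A major sixth is 9, so 8 makes it minor.

minor sixth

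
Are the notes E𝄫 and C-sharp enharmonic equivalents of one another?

No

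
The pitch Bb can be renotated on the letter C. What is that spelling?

Cbb

Bb is pitch class 10. The letter C alone is pitch class 0.
To reach pitch class 10 from C requires an offset of -2 semitones, i.e. double flat: Cbb.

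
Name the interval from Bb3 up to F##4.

doubly augmented fifth

Counting letters B–C–D–E–F gives a fifth.
Bb→F## = 9 semitones, 2 wider than the perfect fifth (7), so doubly augmented.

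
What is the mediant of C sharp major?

Degree 3 takes the letter 2 steps above C, which is E.
In major, degree 3 sits 4 semitones above the tonic. C# + 4 semitones is pitch class 5, spelled on E as E#.

E#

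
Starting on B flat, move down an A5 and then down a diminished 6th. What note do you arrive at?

An augmented fifth down from Bb is Ebb (letter E, 8 semitones down).
A diminished sixth down from Ebb is G (letter G, 7 semitones down).

G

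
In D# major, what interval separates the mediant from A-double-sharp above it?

The mediant of D# major is F##.
F## up to A##: letters F→A make it a third; 4 semitones makes it major.

major third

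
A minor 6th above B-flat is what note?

Gb

A sixth above B lands on the letter G.
A minor sixth spans 8 semitones, so Bb moves to pitch class 6. On the letter G that is Gb.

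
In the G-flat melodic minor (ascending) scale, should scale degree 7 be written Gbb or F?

F

Each scale degree takes a distinct letter name. Degree 7 of a scale on G must use the letter F.
F and Gbb are enharmonically the same pitch, but only F uses the letter F, so it is the correct spelling here.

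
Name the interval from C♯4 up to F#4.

perfect fourth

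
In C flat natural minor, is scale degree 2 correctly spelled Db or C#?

Each scale degree takes a distinct letter name. Degree 2 of a scale on C must use the letter D.
Db and C# are enharmonically the same pitch, but only Db uses the letter D, so it is the correct spelling here.

Db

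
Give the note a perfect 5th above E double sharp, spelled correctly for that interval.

B##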